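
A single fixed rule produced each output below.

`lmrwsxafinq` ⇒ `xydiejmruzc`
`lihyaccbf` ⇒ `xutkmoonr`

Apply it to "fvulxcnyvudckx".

rhgxjozkhgpowj

Rule — shift every letter 12 places forward in the alphabet (wrapping around).
For "fvulxcnyvudckx" the result is "rhgxjozkhgpowj".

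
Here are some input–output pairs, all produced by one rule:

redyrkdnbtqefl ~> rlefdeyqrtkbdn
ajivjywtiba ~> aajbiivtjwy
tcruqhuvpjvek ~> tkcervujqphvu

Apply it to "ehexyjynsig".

What's happening: take characters alternately from the front and the back (1st, last, 2nd, 2nd-last, ...).
Applying that to "ehexyjynsig" gives "eghiesxnyyj".

eghiesxnyyj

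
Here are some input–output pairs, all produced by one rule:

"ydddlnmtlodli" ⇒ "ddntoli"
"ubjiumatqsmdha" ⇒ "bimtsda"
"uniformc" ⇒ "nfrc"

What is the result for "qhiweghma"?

hwgma

The pattern: swap each adjacent pair of characters (1↔2, 3↔4, ...), then keep every other character starting from the first (positions 1st, 3rd, 5th, ...).
On "qhiweghma": the first step gives "hqwigemha", and the second then gives "hwgma".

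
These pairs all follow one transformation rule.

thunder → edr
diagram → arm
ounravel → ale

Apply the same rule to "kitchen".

ehn

Looking at the pairs, the operation is to swap each adjacent pair of characters (1↔2, 3↔4, ...), then keep only the last 3 characters.
Applying both steps to "kitchen": "ikctehn", then "ehn".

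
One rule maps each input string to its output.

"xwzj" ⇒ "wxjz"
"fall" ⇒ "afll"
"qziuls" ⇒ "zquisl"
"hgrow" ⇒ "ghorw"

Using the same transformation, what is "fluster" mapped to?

Looking at the pairs, the operation is to swap each adjacent pair of characters (1↔2, 3↔4, ...).
"fluster" → "lfsuetr".

lfsuetr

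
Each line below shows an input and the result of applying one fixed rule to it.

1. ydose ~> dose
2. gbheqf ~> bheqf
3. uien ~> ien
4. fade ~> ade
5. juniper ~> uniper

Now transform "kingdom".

ingdom

What's happening: delete the first character.
On "kingdom" that produces "ingdom".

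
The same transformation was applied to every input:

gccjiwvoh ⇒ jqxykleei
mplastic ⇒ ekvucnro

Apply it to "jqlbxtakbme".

godmcvzdnsl

The pattern: reverse the string, then shift every letter 2 places forward in the alphabet (wrapping around).
Doing the same to "jqlbxtakbme": "godmcvzdnsl".
(Check on "gccjiwvoh": → "hovwijccg" → "jqxykleei" ✓)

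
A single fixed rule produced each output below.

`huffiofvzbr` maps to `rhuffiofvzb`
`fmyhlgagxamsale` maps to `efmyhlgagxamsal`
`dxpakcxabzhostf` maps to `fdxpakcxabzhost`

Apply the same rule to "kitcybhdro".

The transformation: move the last character to the front.
Doing the same to "kitcybhdro": "okitcybhdr".

okitcybhdr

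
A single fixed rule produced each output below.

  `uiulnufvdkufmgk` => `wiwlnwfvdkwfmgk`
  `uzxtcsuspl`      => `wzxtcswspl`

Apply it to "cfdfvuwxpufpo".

The transformation: replace every "u" with "w".
Doing the same to "cfdfvuwxpufpo": "cfdfvwwxpwfpo".

cfdfvwwxpwfpo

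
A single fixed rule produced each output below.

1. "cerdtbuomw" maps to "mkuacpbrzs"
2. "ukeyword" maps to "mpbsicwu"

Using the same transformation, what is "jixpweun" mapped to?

cslhgvnu

The pattern: move the last 3 characters to the front (rotate right by 3), then shift every letter 2 places backward in the alphabet (wrapping around).
For "jixpweun", step one produces "eunjixpw"; step two turns that into "cslhgvnu".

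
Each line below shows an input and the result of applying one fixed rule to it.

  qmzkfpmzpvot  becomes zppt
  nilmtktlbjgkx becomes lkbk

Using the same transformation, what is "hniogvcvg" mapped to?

ivg

What's happening: keep one character in every 3, starting at position 3 (positions 3rd, 6th, 9th, ...).
Applying that to "hniogvcvg" gives "ivg".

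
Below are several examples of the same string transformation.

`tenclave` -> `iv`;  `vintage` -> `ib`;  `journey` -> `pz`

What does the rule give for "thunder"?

pz

The pattern: keep one character in every 3, starting at position 3 (positions 3rd, 6th, 9th, ...), then shift every letter 5 places backward in the alphabet (wrapping around).
"thunder" → "ue" → "pz".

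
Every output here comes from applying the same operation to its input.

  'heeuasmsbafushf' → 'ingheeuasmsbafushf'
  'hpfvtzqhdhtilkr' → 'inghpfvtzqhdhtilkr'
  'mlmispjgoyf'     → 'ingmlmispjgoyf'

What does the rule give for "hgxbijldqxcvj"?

Each output is the input with this applied: prepend "ing".
Doing the same to "hgxbijldqxcvj": "inghgxbijldqxcvj".

inghgxbijldqxcvj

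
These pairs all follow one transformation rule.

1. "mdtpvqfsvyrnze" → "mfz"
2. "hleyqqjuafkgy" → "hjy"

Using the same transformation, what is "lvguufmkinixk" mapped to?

lmk

The rule is to keep every other character starting from the first (positions 1st, 3rd, 5th, ...), then keep one character in every 3, starting at position 1 (positions 1st, 4th, 7th, ...).
"lvguufmkinixk" → "lgumiik" → "lmk".
(Check on "mdtpvqfsvyrnze": → "mtvfvrz" → "mfz" ✓)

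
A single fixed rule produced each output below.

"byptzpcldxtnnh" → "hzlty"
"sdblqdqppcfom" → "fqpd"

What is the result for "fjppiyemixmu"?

mimj

The pattern: keep one character in every 3, starting at position 2 (positions 2nd, 5th, 8th, ...), then swap the first and last characters.
On "fjppiyemixmu": the first step gives "jimm", and the second then gives "mimj".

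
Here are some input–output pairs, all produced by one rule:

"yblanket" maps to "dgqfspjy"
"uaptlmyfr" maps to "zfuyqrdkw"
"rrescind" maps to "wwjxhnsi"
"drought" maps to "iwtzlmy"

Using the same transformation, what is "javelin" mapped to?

ofajqns

Looking at the pairs, the operation is to shift every letter 5 places forward in the alphabet (wrapping around).
Doing the same to "javelin": "ofajqns".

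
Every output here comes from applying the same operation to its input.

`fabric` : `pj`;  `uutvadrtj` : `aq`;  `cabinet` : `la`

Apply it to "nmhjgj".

The transformation: shift every letter 7 places forward in the alphabet (wrapping around), then keep only the last 2 characters.
Starting from "nmhjgj": after the first operation, "utoqnq"; after the second, "nq".

nq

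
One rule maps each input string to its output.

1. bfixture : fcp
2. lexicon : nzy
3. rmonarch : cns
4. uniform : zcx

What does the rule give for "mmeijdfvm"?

Looking at the pairs, the operation is to shift every letter 11 places forward in the alphabet (wrapping around), then keep only the last 3 characters.
For "mmeijdfvm", step one produces "xxptuoqgx"; step two turns that into "qgx".

qgx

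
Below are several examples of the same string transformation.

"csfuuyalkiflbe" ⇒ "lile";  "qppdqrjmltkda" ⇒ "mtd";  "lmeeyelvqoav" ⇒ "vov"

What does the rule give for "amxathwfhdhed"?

fde

In each case the input is transformed by: keep every other character starting from the second (positions 2nd, 4th, 6th, ...), then delete the first 3 characters.
"amxathwfhdhed" → "mahfde" → "fde".
(Check on "lmeeyelvqoav": → "meevov" → "vov" ✓)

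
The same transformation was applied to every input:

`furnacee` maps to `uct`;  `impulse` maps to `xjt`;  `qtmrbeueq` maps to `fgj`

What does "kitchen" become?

In each case the input is transformed by: shift every letter 11 places backward in the alphabet (wrapping around), then keep one character in every 3, starting at position 1 (positions 1st, 4th, 7th, ...).
Working it through for "kitchen": intermediate "zxirwtc", final "zrc".

zrc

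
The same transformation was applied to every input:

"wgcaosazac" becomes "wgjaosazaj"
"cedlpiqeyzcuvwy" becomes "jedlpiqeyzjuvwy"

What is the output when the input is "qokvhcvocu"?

Each output is the input with this applied: replace every "c" with "j".
Applying that to "qokvhcvocu" gives "qokvhjvoju".

qokvhjvoju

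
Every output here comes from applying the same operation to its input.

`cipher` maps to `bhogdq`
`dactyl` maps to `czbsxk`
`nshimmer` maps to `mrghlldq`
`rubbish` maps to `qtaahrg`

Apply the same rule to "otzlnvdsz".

nsykmucry

Each output is the input with this applied: shift every letter 1 place backward in the alphabet (wrapping around).
Doing the same to "otzlnvdsz": "nsykmucry".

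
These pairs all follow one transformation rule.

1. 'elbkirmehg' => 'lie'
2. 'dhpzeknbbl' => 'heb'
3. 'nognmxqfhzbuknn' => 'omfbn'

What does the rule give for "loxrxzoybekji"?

Rule — keep one character in every 3, starting at position 2 (positions 2nd, 5th, 8th, ...).
Applying that to "loxrxzoybekji" gives "oxyk".

oxyk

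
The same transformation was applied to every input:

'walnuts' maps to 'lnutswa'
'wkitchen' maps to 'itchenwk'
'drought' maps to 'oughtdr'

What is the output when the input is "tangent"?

The transformation: move the first 2 characters to the end (rotate left by 2).
Applying that to "tangent" gives "ngentta".

ngentta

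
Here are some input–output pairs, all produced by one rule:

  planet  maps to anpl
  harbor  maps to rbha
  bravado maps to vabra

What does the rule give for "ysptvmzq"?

The rule is to delete the last 2 characters, then move the last 2 characters to the front (rotate right by 2).
So "ysptvmzq" becomes "vmyspt".

vmyspt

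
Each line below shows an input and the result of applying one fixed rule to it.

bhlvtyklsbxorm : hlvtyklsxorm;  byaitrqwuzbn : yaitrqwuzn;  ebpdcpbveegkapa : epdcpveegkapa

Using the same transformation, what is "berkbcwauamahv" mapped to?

Each output is the input with this applied: remove every "b".
"berkbcwauamahv" → "erkcwauamahv".

erkcwauamahv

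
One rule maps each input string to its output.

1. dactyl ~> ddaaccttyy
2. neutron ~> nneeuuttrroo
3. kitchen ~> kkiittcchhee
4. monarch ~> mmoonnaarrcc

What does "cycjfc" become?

The pattern: double every character, then delete the last 2 characters.
For "cycjfc" the result is "ccyyccjjff".
(Check on "neutron": → "nneeuuttrroonn" → "nneeuuttrroo" ✓)

ccyyccjjff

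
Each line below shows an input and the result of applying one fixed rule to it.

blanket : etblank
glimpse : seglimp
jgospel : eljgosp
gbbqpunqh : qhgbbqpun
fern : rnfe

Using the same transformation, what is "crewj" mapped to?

The pattern: move the last 2 characters to the front (rotate right by 2).
On "crewj" that produces "wjcre".

wjcre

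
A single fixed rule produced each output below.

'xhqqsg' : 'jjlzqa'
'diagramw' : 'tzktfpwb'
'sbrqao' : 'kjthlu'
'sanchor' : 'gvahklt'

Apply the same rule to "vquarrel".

ntkkxeoj

The rule is to shift every letter 7 places backward in the alphabet (wrapping around), then move the first 2 characters to the end (rotate left by 2).
Applying both steps to "vquarrel": "ojntkkxe", then "ntkkxeoj".
(Check on "xhqqsg": → "qajjlz" → "jjlzqa" ✓)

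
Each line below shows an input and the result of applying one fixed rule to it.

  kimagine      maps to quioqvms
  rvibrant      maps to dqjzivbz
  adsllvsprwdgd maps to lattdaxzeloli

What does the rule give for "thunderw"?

What's happening: shift every letter 8 places forward in the alphabet (wrapping around), then move the first character to the end.
Starting from "thunderw": after the first operation, "bpcvlmze"; after the second, "pcvlmzeb".

pcvlmzeb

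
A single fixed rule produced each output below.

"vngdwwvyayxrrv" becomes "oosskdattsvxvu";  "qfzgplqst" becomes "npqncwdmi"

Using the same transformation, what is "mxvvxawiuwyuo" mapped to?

What's happening: move the last 3 characters to the front (rotate right by 3), then shift every letter 3 places backward in the alphabet (wrapping around).
For "mxvvxawiuwyuo", step one produces "yuomxvvxawiuw"; step two turns that into "vrljussuxtfrt".

vrljussuxtfrt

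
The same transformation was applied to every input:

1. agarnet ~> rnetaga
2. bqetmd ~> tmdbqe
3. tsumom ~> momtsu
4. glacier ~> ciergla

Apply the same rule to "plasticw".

sticwpla

In each case the input is transformed by: move the first 3 characters to the end (rotate left by 3).
For "plasticw" the result is "sticwpla".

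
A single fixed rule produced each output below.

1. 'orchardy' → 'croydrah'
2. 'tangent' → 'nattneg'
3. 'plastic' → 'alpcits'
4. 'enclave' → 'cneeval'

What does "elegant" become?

eletnag

Looking at the pairs, the operation is to move the first 3 characters to the end (rotate left by 3), then reverse the string.
Working it through for "elegant": intermediate "gantele", final "eletnag".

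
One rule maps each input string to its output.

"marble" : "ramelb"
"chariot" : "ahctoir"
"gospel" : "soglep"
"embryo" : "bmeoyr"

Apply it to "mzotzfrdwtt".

The rule is to move the first 3 characters to the end (rotate left by 3), then reverse the string.
On "mzotzfrdwtt": the first step gives "tzfrdwttmzo", and the second then gives "ozmttwdrfzt".

ozmttwdrfzt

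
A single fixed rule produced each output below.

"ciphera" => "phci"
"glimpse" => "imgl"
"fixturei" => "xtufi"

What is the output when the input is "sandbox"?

The pattern: delete the last 3 characters, then move the first 2 characters to the end (rotate left by 2).
Applying both steps to "sandbox": "sand", then "ndsa".

ndsa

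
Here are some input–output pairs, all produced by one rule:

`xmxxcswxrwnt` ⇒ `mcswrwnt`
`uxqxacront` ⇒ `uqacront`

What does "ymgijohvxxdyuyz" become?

In each case the input is transformed by: remove every "x".
On "ymgijohvxxdyuyz" that produces "ymgijohvdyuyz".

ymgijohvdyuyz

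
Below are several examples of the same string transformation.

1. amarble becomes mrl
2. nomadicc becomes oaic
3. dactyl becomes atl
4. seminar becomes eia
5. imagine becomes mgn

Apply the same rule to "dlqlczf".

What's happening: keep every other character starting from the second (positions 2nd, 4th, 6th, ...).
So "dlqlczf" becomes "llz".

llz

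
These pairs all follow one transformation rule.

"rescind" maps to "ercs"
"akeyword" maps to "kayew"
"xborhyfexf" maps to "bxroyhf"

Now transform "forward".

Looking at the pairs, the operation is to delete the last 3 characters, then swap each adjacent pair of characters (1↔2, 3↔4, ...).
Doing the same to "forward": "ofwr".
(Check on "akeyword": → "akeyw" → "kayew" ✓)

ofwr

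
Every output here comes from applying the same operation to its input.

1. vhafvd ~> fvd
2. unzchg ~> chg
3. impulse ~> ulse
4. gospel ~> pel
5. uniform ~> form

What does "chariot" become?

Each output is the input with this applied: delete the first 3 characters.
So "chariot" becomes "riot".

riot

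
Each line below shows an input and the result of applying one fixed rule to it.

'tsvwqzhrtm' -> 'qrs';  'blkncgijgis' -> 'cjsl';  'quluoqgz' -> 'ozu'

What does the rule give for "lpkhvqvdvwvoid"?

vdvdp

What's happening: keep one character in every 3, starting at position 2 (positions 2nd, 5th, 8th, ...), then move the first character to the end.
Applying both steps to "lpkhvqvdvwvoid": "pvdvd", then "vdvdp".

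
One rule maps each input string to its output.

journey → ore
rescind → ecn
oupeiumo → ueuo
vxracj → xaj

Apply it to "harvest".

Rule — keep every other character starting from the second (positions 2nd, 4th, 6th, ...).
Applying that to "harvest" gives "avs".

avs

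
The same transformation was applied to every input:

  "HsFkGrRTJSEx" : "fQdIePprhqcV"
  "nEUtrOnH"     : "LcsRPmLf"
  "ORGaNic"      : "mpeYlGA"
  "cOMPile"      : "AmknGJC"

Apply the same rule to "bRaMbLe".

ZpYkZjC

In each case the input is transformed by: flip the case of every letter, then shift every letter 2 places backward in the alphabet (wrapping around).
"bRaMbLe" → "BrAmBlE" → "ZpYkZjC".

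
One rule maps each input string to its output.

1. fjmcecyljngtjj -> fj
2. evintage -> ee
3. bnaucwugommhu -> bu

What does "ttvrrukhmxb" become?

tb

Rule — take characters alternately from the front and the back (1st, last, 2nd, 2nd-last, ...), then keep only the first 2 characters.
Applying both steps to "ttvrrukhmxb": "tbtxvmrhrku", then "tb".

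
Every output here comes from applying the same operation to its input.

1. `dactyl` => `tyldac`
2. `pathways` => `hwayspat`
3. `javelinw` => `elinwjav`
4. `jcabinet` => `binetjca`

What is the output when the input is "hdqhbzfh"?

In each case the input is transformed by: move the first 3 characters to the end (rotate left by 3).
"hdqhbzfh" → "hbzfhhdq".

hbzfhhdq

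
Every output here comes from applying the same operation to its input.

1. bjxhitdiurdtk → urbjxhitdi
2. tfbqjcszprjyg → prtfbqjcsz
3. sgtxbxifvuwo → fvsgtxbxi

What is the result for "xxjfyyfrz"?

What's happening: delete the last 3 characters, then move the last 2 characters to the front (rotate right by 2).
Applying both steps to "xxjfyyfrz": "xxjfyy", then "yyxxjf".

yyxxjf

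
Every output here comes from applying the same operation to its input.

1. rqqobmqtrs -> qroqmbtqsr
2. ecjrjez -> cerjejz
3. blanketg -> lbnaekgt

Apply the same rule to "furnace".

Rule — swap each adjacent pair of characters (1↔2, 3↔4, ...).
On "furnace" that produces "ufnrcae".

ufnrcae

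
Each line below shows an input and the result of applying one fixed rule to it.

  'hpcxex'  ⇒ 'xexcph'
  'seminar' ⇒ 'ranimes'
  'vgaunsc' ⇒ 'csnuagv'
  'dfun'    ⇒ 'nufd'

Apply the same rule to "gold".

What's happening: reverse the string.
"gold" → "dlog".

dlog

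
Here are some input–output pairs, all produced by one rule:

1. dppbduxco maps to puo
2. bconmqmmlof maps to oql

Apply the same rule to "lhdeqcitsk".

dcs

What's happening: keep one character in every 3, starting at position 3 (positions 3rd, 6th, 9th, ...).
Applying that to "lhdeqcitsk" gives "dcs".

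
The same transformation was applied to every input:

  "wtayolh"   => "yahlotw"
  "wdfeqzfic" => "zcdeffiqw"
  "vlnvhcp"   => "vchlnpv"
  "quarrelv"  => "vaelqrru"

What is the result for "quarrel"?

The pattern: sort the characters into alphabetical order, then move the last character to the front.
Applying that to "quarrel" gives "uaelqrr".
(Check on "wdfeqzfic": → "cdeffiqwz" → "zcdeffiqw" ✓)

uaelqrr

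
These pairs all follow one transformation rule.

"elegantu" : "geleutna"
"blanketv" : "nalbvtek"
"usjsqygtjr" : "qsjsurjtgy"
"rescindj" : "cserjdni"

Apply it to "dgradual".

argdlaud

Looking at the pairs, the operation is to reverse the string, then swap the front and back halves of the string.
"dgradual" → "argdlaud".
(Check on "elegantu": → "utnagele" → "geleutna" ✓)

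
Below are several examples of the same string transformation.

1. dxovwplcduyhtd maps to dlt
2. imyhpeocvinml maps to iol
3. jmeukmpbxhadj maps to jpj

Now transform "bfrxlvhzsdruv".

The transformation: keep one character in every 3, starting at position 1 (positions 1st, 4th, 7th, ...), then keep every other character starting from the first (positions 1st, 3rd, 5th, ...).
For "bfrxlvhzsdruv" the result is "bhv".

bhv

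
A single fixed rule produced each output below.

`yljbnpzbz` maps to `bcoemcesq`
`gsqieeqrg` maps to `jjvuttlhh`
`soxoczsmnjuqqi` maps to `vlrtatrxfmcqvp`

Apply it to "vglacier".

The pattern: take characters alternately from the front and the back (1st, last, 2nd, 2nd-last, ...), then shift every letter 3 places forward in the alphabet (wrapping around).
On "vglacier": the first step gives "vrgeliac", and the second then gives "yujholdf".

yujholdf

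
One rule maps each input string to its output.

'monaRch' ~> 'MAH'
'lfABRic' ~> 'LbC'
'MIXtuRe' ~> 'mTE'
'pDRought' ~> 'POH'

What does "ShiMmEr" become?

smR

What's happening: flip the case of every letter, then keep one character in every 3, starting at position 1 (positions 1st, 4th, 7th, ...).
Applying both steps to "ShiMmEr": "sHImMeR", then "smR".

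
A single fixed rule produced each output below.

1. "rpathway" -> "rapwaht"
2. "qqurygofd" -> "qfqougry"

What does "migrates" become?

In each case the input is transformed by: delete the last character, then take characters alternately from the front and the back (1st, last, 2nd, 2nd-last, ...).
"migrates" → "migrate" → "meitgar".
(Check on "qqurygofd": → "qqurygof" → "qfqougry" ✓)

meitgar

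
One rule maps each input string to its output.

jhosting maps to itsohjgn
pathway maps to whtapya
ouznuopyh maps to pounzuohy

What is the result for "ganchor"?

The pattern: reverse the string, then move the first 2 characters to the end (rotate left by 2).
Applying both steps to "ganchor": "rohcnag", then "hcnagro".

hcnagro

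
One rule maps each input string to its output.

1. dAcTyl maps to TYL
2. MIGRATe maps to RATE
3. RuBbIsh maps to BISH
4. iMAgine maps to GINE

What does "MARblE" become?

In each case the input is transformed by: delete the first 3 characters, then convert every letter to uppercase.
Working it through for "MARblE": intermediate "blE", final "BLE".

BLE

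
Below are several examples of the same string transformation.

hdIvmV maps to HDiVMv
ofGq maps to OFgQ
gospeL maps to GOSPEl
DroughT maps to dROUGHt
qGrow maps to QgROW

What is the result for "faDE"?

The transformation: flip the case of every letter.
So "faDE" becomes "FAde".

FAde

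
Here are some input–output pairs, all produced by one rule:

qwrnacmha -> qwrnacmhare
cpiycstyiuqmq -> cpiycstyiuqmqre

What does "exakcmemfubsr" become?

exakcmemfubsrre

The rule is to append "re".
On "exakcmemfubsr" that produces "exakcmemfubsrre".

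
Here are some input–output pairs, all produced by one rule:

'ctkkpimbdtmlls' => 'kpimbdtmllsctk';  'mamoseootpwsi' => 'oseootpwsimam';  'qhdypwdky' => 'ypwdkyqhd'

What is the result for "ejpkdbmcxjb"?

Each output is the input with this applied: move the first 3 characters to the end (rotate left by 3).
Doing the same to "ejpkdbmcxjb": "kdbmcxjbejp".

kdbmcxjbejp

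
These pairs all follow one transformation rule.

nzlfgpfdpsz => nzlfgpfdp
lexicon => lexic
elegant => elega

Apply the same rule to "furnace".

furna

Each output is the input with this applied: delete the last 2 characters.
"furnace" → "furna".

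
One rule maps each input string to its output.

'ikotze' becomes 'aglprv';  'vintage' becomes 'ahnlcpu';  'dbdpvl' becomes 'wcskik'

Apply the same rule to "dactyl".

What's happening: move the first 3 characters to the end (rotate left by 3), then shift every letter 7 places forward in the alphabet (wrapping around).
"dactyl" → "tyldac" → "afskhj".
(Check on "vintage": → "tagevin" → "ahnlcpu" ✓)

afskhj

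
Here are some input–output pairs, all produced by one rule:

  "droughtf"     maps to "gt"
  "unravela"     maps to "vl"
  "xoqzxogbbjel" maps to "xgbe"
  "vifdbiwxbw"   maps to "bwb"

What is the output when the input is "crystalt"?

tl

In each case the input is transformed by: delete the first 3 characters, then keep every other character starting from the second (positions 2nd, 4th, 6th, ...).
"crystalt" → "stalt" → "tl".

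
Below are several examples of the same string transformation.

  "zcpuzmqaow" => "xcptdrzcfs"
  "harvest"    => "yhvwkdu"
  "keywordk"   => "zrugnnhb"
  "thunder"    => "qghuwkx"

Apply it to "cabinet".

lqhwfde

Each output is the input with this applied: shift every letter 3 places forward in the alphabet (wrapping around), then move the first 3 characters to the end (rotate left by 3).
On "cabinet": the first step gives "fdelqhw", and the second then gives "lqhwfde".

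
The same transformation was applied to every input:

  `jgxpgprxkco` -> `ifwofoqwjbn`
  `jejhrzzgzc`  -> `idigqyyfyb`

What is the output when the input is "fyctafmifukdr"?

exbszelhetjcq

In each case the input is transformed by: shift every letter 1 place backward in the alphabet (wrapping around).
"fyctafmifukdr" → "exbszelhetjcq".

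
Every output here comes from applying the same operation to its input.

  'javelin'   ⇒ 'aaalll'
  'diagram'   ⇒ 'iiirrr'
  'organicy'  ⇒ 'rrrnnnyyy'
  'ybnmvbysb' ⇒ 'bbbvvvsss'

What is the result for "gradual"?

rrruuu

The rule is to keep one character in every 3, starting at position 2 (positions 2nd, 5th, 8th, ...), then repeat every character 3 times.
Working it through for "gradual": intermediate "ru", final "rrruuu".
(Check on "organicy": → "rny" → "rrrnnnyyy" ✓)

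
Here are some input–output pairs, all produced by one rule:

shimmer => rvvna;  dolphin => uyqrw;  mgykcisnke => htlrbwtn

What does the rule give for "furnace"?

awjln

The rule is to shift every letter 9 places forward in the alphabet (wrapping around), then delete the first 2 characters.
"furnace" → "awjln".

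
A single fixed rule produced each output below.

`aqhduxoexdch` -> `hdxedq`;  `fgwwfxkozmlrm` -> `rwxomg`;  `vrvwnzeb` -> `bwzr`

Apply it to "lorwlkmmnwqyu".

ywkmwo

Looking at the pairs, the operation is to keep every other character starting from the second (positions 2nd, 4th, 6th, ...), then swap the first and last characters.
"lorwlkmmnwqyu" → "ywkmwo".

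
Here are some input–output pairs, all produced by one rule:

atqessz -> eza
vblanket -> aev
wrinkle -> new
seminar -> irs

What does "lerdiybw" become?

dbl

Rule — keep one character in every 3, starting at position 1 (positions 1st, 4th, 7th, ...), then move the first character to the end.
"lerdiybw" → "ldb" → "dbl".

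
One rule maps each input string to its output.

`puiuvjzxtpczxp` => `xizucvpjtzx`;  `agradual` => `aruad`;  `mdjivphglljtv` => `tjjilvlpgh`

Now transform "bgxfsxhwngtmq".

What's happening: take characters alternately from the front and the back (1st, last, 2nd, 2nd-last, ...), then delete the first 3 characters.
Applying both steps to "bgxfsxhwngtmq": "bqgmxtfgsnxwh", then "mxtfgsnxwh".

mxtfgsnxwh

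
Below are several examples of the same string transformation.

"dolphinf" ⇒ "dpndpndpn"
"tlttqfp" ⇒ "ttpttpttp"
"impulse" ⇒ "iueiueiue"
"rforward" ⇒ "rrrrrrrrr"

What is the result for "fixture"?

fteftefte

Rule — keep one character in every 3, starting at position 1 (positions 1st, 4th, 7th, ...), then write the whole string 3 times in a row.
Starting from "fixture": after the first operation, "fte"; after the second, "fteftefte".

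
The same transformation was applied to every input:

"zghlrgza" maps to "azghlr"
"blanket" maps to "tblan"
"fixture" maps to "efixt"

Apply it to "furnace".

efurn

The transformation: move the last character to the front, then delete the last 2 characters.
On "furnace": the first step gives "efurnac", and the second then gives "efurn".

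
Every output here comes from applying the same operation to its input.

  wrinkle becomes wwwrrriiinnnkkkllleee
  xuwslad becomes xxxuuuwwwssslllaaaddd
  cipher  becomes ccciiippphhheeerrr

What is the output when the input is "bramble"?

What's happening: repeat every character 3 times.
On "bramble" that produces "bbbrrraaammmbbbllleee".

bbbrrraaammmbbbllleee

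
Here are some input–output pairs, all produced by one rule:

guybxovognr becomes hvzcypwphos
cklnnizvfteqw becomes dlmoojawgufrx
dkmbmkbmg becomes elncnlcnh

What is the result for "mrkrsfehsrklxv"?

nslstgfitslmyw

What's happening: shift every letter 1 place forward in the alphabet (wrapping around).
On "mrkrsfehsrklxv" that produces "nslstgfitslmyw".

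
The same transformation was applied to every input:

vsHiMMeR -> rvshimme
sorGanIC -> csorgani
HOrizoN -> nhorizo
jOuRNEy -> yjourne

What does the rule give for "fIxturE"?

Looking at the pairs, the operation is to move the last character to the front, then convert every letter to lowercase.
Applying both steps to "fIxturE": "EfIxtur", then "efixtur".
(Check on "HOrizoN": → "NHOrizo" → "nhorizo" ✓)

efixtur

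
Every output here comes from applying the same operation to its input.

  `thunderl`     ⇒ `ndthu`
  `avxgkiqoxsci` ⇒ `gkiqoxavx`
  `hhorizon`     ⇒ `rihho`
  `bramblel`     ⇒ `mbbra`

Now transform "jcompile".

mpjco

Looking at the pairs, the operation is to delete the last 3 characters, then move the first 3 characters to the end (rotate left by 3).
"jcompile" → "jcomp" → "mpjco".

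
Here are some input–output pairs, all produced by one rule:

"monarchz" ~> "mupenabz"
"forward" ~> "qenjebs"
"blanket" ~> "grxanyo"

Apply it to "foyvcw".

The transformation: reverse the string, then shift every letter 13 places forward in the alphabet (wrapping around) — i.e. ROT13.
So "foyvcw" becomes "jpilbs".

jpilbs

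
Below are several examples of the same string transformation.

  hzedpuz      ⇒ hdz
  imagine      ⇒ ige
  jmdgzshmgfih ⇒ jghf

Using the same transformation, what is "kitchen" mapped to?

kcn

Rule — keep one character in every 3, starting at position 1 (positions 1st, 4th, 7th, ...).
So "kitchen" becomes "kcn".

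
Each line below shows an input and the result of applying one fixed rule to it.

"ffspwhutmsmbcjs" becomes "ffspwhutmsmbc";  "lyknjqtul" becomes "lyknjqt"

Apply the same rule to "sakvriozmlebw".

In each case the input is transformed by: delete the last 2 characters.
"sakvriozmlebw" → "sakvriozmle".

sakvriozmle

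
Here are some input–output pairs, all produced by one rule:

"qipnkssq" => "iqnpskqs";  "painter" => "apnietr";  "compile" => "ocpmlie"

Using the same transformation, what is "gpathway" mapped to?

pgtawhya

Looking at the pairs, the operation is to swap each adjacent pair of characters (1↔2, 3↔4, ...).
Doing the same to "gpathway": "pgtawhya".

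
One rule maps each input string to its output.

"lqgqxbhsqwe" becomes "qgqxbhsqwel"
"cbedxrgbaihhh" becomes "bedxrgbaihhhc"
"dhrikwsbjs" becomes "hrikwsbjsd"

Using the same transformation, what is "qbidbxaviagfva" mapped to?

bidbxaviagfvaq

What's happening: move the first character to the end.
"qbidbxaviagfva" → "bidbxaviagfvaq".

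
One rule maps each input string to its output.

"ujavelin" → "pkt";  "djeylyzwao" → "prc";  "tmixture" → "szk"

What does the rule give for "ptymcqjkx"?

ziq

In each case the input is transformed by: shift every letter 6 places forward in the alphabet (wrapping around), then keep one character in every 3, starting at position 2 (positions 2nd, 5th, 8th, ...).
Working it through for "ptymcqjkx": intermediate "vzesiwpqd", final "ziq".
(Check on "djeylyzwao": → "jpkerefcgu" → "prc" ✓)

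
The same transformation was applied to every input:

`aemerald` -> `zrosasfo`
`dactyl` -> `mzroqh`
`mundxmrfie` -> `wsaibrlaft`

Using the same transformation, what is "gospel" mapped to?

Looking at the pairs, the operation is to shift every letter 12 places backward in the alphabet (wrapping around), then move the last 2 characters to the front (rotate right by 2).
On "gospel": the first step gives "ucgdsz", and the second then gives "szucgd".

szucgd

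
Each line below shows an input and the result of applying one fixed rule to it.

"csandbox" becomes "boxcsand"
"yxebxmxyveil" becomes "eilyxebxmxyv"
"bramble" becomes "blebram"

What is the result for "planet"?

Looking at the pairs, the operation is to move the last 3 characters to the front (rotate right by 3).
For "planet" the result is "netpla".

netpla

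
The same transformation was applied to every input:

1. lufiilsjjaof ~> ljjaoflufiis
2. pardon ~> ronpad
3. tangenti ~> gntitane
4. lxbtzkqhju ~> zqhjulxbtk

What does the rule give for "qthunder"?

The transformation: swap the front and back halves of the string, then swap the first and last characters.
Applying that to "qthunder" gives "uderqthn".

uderqthn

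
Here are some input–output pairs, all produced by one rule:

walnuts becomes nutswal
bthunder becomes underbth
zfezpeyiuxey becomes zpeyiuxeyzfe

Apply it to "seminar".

The pattern: move the first 3 characters to the end (rotate left by 3).
"seminar" → "inarsem".

inarsem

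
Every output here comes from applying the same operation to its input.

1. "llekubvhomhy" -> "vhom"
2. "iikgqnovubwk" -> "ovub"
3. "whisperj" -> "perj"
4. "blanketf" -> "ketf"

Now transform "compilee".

Looking at the pairs, the operation is to swap the front and back halves of the string, then keep only the first 4 characters.
Applying both steps to "compilee": "ileecomp", then "ilee".

ilee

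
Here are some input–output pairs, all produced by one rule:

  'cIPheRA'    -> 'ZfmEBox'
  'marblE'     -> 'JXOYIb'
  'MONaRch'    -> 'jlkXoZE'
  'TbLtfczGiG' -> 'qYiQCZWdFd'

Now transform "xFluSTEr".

UcIRpqbO

Each output is the input with this applied: flip the case of every letter, then shift every letter 3 places backward in the alphabet (wrapping around).
Working it through for "xFluSTEr": intermediate "XfLUsteR", final "UcIRpqbO".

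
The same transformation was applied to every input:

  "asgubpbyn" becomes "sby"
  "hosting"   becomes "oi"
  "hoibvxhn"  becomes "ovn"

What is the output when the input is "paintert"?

att

What's happening: keep one character in every 3, starting at position 2 (positions 2nd, 5th, 8th, ...).
So "paintert" becomes "att".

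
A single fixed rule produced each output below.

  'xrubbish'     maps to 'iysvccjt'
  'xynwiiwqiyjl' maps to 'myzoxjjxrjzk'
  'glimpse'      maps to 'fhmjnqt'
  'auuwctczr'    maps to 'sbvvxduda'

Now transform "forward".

The transformation: shift every letter 1 place forward in the alphabet (wrapping around), then move the last character to the front.
On "forward": the first step gives "gpsxbse", and the second then gives "egpsxbs".

egpsxbs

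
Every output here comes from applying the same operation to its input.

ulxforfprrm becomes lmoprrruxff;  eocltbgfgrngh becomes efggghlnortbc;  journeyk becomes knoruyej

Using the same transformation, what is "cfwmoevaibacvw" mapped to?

Looking at the pairs, the operation is to sort the characters into alphabetical order, then move the first 2 characters to the end (rotate left by 2).
On "cfwmoevaibacvw": the first step gives "aabccefimovvww", and the second then gives "bccefimovvwwaa".

bccefimovvwwaa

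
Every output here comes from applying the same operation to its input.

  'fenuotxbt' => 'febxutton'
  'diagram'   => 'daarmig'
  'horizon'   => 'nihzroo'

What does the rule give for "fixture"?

Each output is the input with this applied: sort the characters into reverse alphabetical order, then move the last 3 characters to the front (rotate right by 3).
For "fixture", step one produces "xutrife"; step two turns that into "ifexutr".

ifexutr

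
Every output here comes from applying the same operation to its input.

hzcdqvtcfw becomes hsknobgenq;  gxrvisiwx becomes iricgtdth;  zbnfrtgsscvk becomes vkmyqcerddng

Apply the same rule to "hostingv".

gszdetyr

Looking at the pairs, the operation is to shift every letter 11 places forward in the alphabet (wrapping around), then move the last character to the front.
Applying both steps to "hostingv": "szdetyrg", then "gszdetyr".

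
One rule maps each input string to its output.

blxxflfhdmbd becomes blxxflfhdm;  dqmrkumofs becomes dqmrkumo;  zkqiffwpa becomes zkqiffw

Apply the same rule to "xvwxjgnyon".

The transformation: delete the last 2 characters.
Doing the same to "xvwxjgnyon": "xvwxjgny".

xvwxjgny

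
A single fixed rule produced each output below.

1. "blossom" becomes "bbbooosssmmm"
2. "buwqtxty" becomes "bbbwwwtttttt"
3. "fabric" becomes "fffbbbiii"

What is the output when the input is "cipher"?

The rule is to keep every other character starting from the first (positions 1st, 3rd, 5th, ...), then repeat every character 3 times.
On "cipher" that produces "cccpppeee".

cccpppeee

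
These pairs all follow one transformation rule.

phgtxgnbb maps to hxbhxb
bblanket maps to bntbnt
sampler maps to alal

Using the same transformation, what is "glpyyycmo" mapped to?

The transformation: keep one character in every 3, starting at position 2 (positions 2nd, 5th, 8th, ...), then write the whole string twice.
On "glpyyycmo": the first step gives "lym", and the second then gives "lymlym".

lymlym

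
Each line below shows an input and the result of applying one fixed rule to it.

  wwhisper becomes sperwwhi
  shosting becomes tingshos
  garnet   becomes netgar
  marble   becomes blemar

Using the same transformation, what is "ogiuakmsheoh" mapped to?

Looking at the pairs, the operation is to swap the front and back halves of the string.
For "ogiuakmsheoh" the result is "msheohogiuak".

msheohogiuak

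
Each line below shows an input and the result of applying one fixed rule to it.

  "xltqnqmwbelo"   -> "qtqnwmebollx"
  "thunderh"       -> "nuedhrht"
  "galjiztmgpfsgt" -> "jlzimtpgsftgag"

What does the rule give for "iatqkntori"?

Looking at the pairs, the operation is to move the first 2 characters to the end (rotate left by 2), then swap each adjacent pair of characters (1↔2, 3↔4, ...).
On "iatqkntori": the first step gives "tqkntoriia", and the second then gives "qtnkotirai".
(Check on "galjiztmgpfsgt": → "ljiztmgpfsgtga" → "jlzimtpgsftgag" ✓)

qtnkotirai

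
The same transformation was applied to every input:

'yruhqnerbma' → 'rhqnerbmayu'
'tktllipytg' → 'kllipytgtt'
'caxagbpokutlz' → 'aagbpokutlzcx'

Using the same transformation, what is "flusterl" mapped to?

The transformation: move the first 2 characters to the end (rotate left by 2), then swap the first and last characters.
Working it through for "flusterl": intermediate "usterlfl", final "lsterlfu".

lsterlfu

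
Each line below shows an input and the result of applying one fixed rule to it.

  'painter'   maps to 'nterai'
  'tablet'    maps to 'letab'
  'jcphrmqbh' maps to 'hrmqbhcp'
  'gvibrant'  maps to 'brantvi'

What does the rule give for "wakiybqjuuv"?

The pattern: delete the first character, then move the first 2 characters to the end (rotate left by 2).
Starting from "wakiybqjuuv": after the first operation, "akiybqjuuv"; after the second, "iybqjuuvak".
(Check on "jcphrmqbh": → "cphrmqbh" → "hrmqbhcp" ✓)

iybqjuuvak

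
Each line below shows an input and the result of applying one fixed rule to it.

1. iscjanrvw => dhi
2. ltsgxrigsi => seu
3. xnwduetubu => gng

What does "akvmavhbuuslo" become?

In each case the input is transformed by: shift every letter 12 places forward in the alphabet (wrapping around), then keep only the last 3 characters.
Working it through for "akvmavhbuuslo": intermediate "mwhymhtnggexa", final "exa".

exa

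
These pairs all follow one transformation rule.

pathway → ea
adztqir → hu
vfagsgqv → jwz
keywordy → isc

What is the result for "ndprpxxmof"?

htq

In each case the input is transformed by: keep one character in every 3, starting at position 2 (positions 2nd, 5th, 8th, ...), then shift every letter 4 places forward in the alphabet (wrapping around).
Applying both steps to "ndprpxxmof": "dpm", then "htq".
(Check on "vfagsgqv": → "fsv" → "jwz" ✓)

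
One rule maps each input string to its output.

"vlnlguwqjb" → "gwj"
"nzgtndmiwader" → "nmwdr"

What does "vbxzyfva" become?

Rule — keep every other character starting from the first (positions 1st, 3rd, 5th, ...), then delete the first 2 characters.
"vbxzyfva" → "vxyv" → "yv".

yv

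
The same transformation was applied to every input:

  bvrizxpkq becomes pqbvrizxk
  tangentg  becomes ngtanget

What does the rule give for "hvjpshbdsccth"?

The pattern: move the last 2 characters to the front (rotate right by 2), then swap the first and last characters.
Starting from "hvjpshbdsccth": after the first operation, "thhvjpshbdscc"; after the second, "chhvjpshbdsct".

chhvjpshbdsct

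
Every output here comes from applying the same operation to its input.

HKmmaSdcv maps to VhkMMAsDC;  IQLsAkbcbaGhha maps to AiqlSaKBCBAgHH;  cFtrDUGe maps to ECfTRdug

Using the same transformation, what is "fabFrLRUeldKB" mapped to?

bFABfRlruELDk

Each output is the input with this applied: move the last character to the front, then flip the case of every letter.
On "fabFrLRUeldKB": the first step gives "BfabFrLRUeldK", and the second then gives "bFABfRlruELDk".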